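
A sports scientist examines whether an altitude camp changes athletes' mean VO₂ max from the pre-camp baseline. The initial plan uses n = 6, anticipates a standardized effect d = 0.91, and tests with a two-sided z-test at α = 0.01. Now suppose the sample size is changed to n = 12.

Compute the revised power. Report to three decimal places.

Power ≈ 0.718

With n = 12: δ = d·√n = 0.91 × √12 = 3.1523. Critical value z_{0.005} = 2.576.
Revised power = Φ(δ − 2.576) + Φ(−δ − 2.576) = Φ(0.577) + Φ(-5.728) = 0.7179 + 0.0000 = 0.7179.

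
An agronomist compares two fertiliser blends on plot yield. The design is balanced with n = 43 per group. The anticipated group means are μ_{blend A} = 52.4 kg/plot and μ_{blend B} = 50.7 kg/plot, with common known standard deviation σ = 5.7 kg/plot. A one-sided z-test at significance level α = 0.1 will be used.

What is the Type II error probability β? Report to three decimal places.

Standardized effect: d = |μ_{blend A} − μ_{blend B}| / σ = |52.4 − 50.7| / 5.7 = 0.2982
Noncentrality parameter: δ = d·√(n/2) = 0.2982 × √(43/2) = 1.3829
Critical value for a one-sided test at α = 0.1: z_α = 1.282.
Power = P(Z > 1.282 − δ) = Φ(0.101) = 0.5404.
Type II error: β = 1 − power = 1 − 0.5404 = 0.4596.

β ≈ 0.460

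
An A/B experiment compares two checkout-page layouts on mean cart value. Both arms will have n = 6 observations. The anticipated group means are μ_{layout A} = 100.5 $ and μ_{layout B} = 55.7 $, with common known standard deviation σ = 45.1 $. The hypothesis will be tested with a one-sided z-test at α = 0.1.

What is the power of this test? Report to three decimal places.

Power ≈ 0.670

Standardized effect: d = |μ_{layout A} − μ_{layout B}| / σ = |100.5 − 55.7| / 45.1 = 0.9933
Noncentrality parameter: δ = d·√(n/2) = 0.9933 × √(6/2) = 1.7205
One-sided α = 0.1 → critical value z_{0.1} = 1.282.
Power = P(Z > 1.282 − δ) = Φ(0.439) = 0.6697.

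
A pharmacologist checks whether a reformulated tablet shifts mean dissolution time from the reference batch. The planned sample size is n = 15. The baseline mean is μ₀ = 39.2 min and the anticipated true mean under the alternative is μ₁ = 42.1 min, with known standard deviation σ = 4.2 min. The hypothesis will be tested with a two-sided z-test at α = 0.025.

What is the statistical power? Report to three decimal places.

Standardized effect: d = |μ₁ − μ₀| / σ = |42.1 − 39.2| / 4.2 = 0.6905
Noncentrality parameter: δ = d·√n = 0.6905 × √15 = 2.6742
Critical value for a two-sided test at α = 0.025: z_{α/2} = 2.241.
Power = Φ(δ − 2.241) + Φ(−δ − 2.241) = Φ(0.433) + Φ(-4.916) = 0.6674 + 0.0000 = 0.6674.

Power ≈ 0.667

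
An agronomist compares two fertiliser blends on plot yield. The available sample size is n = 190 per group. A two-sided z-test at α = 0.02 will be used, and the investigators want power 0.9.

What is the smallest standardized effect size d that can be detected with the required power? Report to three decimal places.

Required noncentrality: δ = z_{0.01} + z_{0.10} = 2.326 + 1.282 = 3.608.
(Lower-tail contribution to power is negligible for δ > 0.)
δ = d·√(n/2) ⇒ d = δ/√(n/2) = 3.608/√(190/2) = 0.3702.

d ≈ 0.370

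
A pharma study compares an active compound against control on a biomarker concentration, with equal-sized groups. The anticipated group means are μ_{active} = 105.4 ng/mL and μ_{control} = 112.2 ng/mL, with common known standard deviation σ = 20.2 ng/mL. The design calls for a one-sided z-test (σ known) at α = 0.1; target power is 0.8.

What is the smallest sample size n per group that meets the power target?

n = 80 per group

Standardized effect: d = |μ_{active} − μ_{control}| / σ = |105.4 − 112.2| / 20.2 = 0.3366
For power 0.8 need Φ(δ − z_{0.1}) = 0.8, so δ = z_{0.1} + z_{0.20} = 1.282 + 0.842 = 2.123.
δ = d·√(n/2) ⇒ n = 2(δ/d)² = 2 × (2.123 / 0.3366)² = 79.56.
Round up to the next whole unit.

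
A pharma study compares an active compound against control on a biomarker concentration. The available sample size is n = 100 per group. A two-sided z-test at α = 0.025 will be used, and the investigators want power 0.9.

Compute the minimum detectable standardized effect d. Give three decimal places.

d ≈ 0.498

Need Φ(δ − 2.241) = 0.9, so δ = 2.241 + 1.282 = 3.523.
(The second rejection-region term Φ(−δ − z_{α/2}) is negligible and dropped.)
δ = d·√(n/2) ⇒ d = δ/√(n/2) = 3.523/√(100/2) = 0.4982.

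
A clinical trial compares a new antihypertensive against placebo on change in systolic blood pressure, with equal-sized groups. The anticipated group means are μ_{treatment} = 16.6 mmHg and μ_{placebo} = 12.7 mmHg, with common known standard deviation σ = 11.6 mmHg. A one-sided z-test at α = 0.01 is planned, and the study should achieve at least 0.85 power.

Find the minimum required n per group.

n = 201 per group

Standardized effect: d = |μ_{treatment} − μ_{placebo}| / σ = |16.6 − 12.7| / 11.6 = 0.3362
For power 0.85 need Φ(δ − z_{0.01}) = 0.85, so δ = z_{0.01} + z_{0.15} = 2.326 + 1.036 = 3.363.
δ = d·√(n/2) ⇒ n = 2(δ/d)² = 2 × (3.363 / 0.3362)² = 200.08.
Round up to the next whole unit.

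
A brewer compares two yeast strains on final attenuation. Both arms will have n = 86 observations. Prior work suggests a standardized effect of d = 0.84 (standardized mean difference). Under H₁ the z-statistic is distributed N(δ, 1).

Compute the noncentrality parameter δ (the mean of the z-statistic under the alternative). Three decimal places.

δ = d·√(n/2) = 0.84 × √(86/2) = 5.5082

δ ≈ 5.508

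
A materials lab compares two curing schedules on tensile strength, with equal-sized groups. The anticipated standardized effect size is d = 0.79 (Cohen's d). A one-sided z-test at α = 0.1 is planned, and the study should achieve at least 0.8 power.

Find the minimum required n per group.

For power 0.8 need Φ(δ − z_{0.1}) = 0.8, so δ = z_{0.1} + z_{0.20} = 1.282 + 0.842 = 2.123.
δ = d·√(n/2) ⇒ n = 2(δ/d)² = 2 × (2.123 / 0.79)² = 14.45.
Rounding up, n = 15 per group.

n = 15 per group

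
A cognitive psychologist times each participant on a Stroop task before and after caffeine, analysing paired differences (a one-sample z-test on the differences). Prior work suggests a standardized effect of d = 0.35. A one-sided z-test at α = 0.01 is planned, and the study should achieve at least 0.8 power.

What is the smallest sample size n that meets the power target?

n = 82

Set Φ(δ − 2.326) = 0.8; then δ − 2.326 = Φ⁻¹(0.8) = 0.842, giving δ = 3.168.
δ = d·√n ⇒ n = (δ/d)² = (3.168 / 0.35)² = 81.93.
Rounding up, n = 82.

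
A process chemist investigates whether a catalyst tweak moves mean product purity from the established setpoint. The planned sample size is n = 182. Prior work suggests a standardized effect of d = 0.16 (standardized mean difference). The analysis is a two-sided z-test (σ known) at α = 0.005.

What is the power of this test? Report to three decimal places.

Noncentrality parameter: δ = d·√n = 0.16 × √182 = 2.1585
Critical value for a two-sided test at α = 0.005: z_{α/2} = 2.807.
Power = Φ(δ − 2.807) + Φ(−δ − 2.807) = Φ(-0.649) + Φ(-4.966) = 0.2583 + 0.0000 = 0.2583.

Power ≈ 0.258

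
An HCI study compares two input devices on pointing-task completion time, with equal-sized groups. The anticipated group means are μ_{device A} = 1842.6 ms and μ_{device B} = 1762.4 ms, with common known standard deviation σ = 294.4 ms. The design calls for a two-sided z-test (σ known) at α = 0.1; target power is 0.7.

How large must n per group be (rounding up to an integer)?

Standardized effect: d = |μ_{device A} − μ_{device B}| / σ = |1842.6 − 1762.4| / 294.4 = 0.2724
For power 0.7 need Φ(δ − z_{0.05}) = 0.7, so δ = z_{0.05} + z_{0.30} = 1.645 + 0.524 = 2.169.
(Ignoring the negligible lower-tail rejection probability gives the usual closed-form inversion.)
δ = d·√(n/2) ⇒ n = 2(δ/d)² = 2 × (2.169 / 0.2724)² = 126.82.
Round up to the next whole unit.

n = 127 per group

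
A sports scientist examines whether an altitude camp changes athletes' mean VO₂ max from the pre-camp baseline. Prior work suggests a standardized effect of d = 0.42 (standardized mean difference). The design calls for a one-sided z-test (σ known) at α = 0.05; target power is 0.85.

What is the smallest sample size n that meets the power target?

n = 41

For power 0.85 need Φ(δ − z_{0.05}) = 0.85, so δ = z_{0.05} + z_{0.15} = 1.645 + 1.036 = 2.681.
δ = d·√n ⇒ n = (δ/d)² = (2.681 / 0.42)² = 40.76.
Round up to the next whole unit.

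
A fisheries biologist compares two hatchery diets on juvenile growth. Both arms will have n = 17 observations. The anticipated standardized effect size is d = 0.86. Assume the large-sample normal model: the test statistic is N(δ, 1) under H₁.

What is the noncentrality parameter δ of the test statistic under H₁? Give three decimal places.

δ = d·√(n/2) = 0.86 × √(17/2) = 2.5073

δ ≈ 2.507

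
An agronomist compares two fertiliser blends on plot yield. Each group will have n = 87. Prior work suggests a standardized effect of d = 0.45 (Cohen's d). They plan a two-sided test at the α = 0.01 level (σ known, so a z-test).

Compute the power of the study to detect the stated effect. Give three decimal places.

Power ≈ 0.653

Noncentrality parameter: δ = d·√(n/2) = 0.45 × √(87/2) = 2.9680
Critical value for a two-sided test at α = 0.01: z_{α/2} = 2.576.
Power = Φ(δ − 2.576) + Φ(−δ − 2.576) = Φ(0.392) + Φ(-5.544) = 0.6525 + 0.0000 = 0.6525.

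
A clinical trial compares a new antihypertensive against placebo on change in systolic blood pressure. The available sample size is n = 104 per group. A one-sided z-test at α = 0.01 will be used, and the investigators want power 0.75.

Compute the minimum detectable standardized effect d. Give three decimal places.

d ≈ 0.416

Required noncentrality: δ = z_{0.01} + z_{0.25} = 2.326 + 0.674 = 3.001.
δ = d·√(n/2) ⇒ d = δ/√(n/2) = 3.001/√(104/2) = 0.4161.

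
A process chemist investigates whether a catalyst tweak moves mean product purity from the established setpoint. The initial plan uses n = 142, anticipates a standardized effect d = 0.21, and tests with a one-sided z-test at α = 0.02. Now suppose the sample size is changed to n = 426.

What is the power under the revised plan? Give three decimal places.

With n = 426: δ = d·√n = 0.21 × √426 = 4.3344. Critical value z_{0.02} = 2.054.
Revised power = Φ(δ − 2.054) = Φ(2.281) = 0.9887.

Power ≈ 0.989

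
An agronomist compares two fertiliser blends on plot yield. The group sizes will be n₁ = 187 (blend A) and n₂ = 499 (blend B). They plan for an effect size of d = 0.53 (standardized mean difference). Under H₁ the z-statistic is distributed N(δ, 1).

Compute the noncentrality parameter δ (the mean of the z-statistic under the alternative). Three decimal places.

δ ≈ 6.181

δ = d / √(1/n₁ + 1/n₂) = 0.53 / √(1/187 + 1/499) = 6.1814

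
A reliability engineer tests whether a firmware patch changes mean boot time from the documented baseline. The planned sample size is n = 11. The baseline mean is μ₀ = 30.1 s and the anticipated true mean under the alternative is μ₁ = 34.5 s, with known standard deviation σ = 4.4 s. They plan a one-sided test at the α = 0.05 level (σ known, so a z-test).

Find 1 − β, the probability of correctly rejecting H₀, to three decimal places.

Standardized effect: d = |μ₁ − μ₀| / σ = |34.5 − 30.1| / 4.4 = 1.0000
Noncentrality parameter: δ = d·√n = 1.0000 × √11 = 3.3166
One-sided α = 0.05 → critical value z_{0.05} = 1.645.
Power = Φ(δ − 1.645) = Φ(1.672) = 0.9527.

Power ≈ 0.953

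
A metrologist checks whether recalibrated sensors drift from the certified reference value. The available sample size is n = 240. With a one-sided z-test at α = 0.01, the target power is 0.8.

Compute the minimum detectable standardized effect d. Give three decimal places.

Need Φ(δ − 2.326) = 0.8, so δ = 2.326 + 0.842 = 3.168.
δ = d·√n ⇒ d = δ/√n = 3.168/√240 = 0.2045.

d ≈ 0.204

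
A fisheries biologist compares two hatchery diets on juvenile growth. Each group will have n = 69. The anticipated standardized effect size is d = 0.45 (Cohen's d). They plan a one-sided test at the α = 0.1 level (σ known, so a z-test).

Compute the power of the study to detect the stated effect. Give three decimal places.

Noncentrality parameter: δ = d·√(n/2) = 0.45 × √(69/2) = 2.6432
Critical value for a one-sided test at α = 0.1: z_α = 1.282.
Power = P(Z > 1.282 − δ) = Φ(1.362) = 0.9133.

Power ≈ 0.913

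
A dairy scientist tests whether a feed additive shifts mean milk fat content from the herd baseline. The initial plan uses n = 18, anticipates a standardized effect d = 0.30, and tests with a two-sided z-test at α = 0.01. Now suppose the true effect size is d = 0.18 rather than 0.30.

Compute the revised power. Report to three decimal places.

Power ≈ 0.035

With d = 0.18: δ = d·√n = 0.18 × √18 = 0.7637. Critical value z_{0.005} = 2.576.
Revised power = Φ(δ − 2.576) + Φ(−δ − 2.576) = Φ(-1.812) + Φ(-3.340) = 0.0350 + 0.0004 = 0.0354.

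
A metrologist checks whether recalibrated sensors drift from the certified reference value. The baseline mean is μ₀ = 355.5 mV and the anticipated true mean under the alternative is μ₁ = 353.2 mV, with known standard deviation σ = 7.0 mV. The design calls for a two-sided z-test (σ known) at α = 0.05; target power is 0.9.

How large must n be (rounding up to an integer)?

n = 98

Standardized effect: d = |μ₁ − μ₀| / σ = |353.2 − 355.5| / 7.0 = 0.3286
For power 0.9 need Φ(δ − z_{0.025}) = 0.9, so δ = z_{0.025} + z_{0.10} = 1.960 + 1.282 = 3.242.
(For δ > 0 the lower-tail rejection region contributes negligibly to power, so the one-term inversion is standard.)
δ = d·√n ⇒ n = (δ/d)² = (3.242 / 0.3286)² = 97.33.
Rounding up, n = 98.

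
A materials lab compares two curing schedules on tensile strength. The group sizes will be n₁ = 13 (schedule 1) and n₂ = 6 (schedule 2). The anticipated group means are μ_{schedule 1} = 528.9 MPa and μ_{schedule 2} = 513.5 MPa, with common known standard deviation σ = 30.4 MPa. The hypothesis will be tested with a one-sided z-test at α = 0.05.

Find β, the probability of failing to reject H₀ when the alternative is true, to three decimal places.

β ≈ 0.732

Standardized effect: d = |μ_{schedule 1} − μ_{schedule 2}| / σ = |528.9 − 513.5| / 30.4 = 0.5066
Noncentrality parameter: δ = d / √(1/n₁ + 1/n₂) = 0.5066 / √(1/13 + 1/6) = 1.0264
Critical value for a one-sided test at α = 0.05: z_α = 1.645.
Power = Φ(δ − 1.645) = Φ(-0.618) = 0.2681.
Type II error: β = 1 − power = 1 − 0.2681 = 0.7319.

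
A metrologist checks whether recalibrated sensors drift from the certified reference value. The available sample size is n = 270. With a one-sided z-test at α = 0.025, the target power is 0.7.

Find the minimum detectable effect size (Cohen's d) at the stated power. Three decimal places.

d ≈ 0.151

Required noncentrality: δ = z_{0.025} + z_{0.30} = 1.960 + 0.524 = 2.484.
δ = d·√n ⇒ d = δ/√n = 2.484/√270 = 0.1512.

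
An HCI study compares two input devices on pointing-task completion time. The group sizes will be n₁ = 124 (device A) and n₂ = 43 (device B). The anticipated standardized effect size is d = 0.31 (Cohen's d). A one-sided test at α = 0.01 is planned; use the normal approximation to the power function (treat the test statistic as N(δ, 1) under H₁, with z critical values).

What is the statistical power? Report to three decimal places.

Noncentrality parameter: δ = d / √(1/n₁ + 1/n₂) = 0.31 / √(1/124 + 1/43) = 1.7517
Critical value for a one-sided test at α = 0.01: z_α = 2.326.
Power = P(Z > 2.326 − δ) = Φ(-0.575) = 0.2827.

Power ≈ 0.283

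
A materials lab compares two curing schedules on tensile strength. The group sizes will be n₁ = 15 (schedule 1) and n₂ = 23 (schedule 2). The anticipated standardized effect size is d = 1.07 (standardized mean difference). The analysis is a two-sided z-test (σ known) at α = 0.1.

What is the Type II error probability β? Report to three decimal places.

β ≈ 0.057

Noncentrality parameter: δ = d / √(1/n₁ + 1/n₂) = 1.07 / √(1/15 + 1/23) = 3.2240
Two-sided α = 0.1 → critical value z_{0.05} = 1.645.
Power = Φ(δ − 1.645) + Φ(−δ − 1.645) = Φ(1.579) + Φ(-4.869) = 0.9429 + 0.0000 = 0.9429.
Type II error: β = 1 − power = 1 − 0.9429 = 0.0571.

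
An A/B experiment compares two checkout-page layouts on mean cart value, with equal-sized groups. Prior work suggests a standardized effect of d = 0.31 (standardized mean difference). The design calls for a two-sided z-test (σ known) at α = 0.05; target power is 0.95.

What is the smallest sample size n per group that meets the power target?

Set Φ(δ − 1.960) = 0.95; then δ − 1.960 = Φ⁻¹(0.95) = 1.645, giving δ = 3.605.
(The Φ(−δ − z_{α/2}) term is vanishingly small for δ > 0 and is dropped in the standard sample-size formula.)
δ = d·√(n/2) ⇒ n = 2(δ/d)² = 2 × (3.605 / 0.31)² = 270.44.
Rounding up, n = 271 per group.

n = 271 per group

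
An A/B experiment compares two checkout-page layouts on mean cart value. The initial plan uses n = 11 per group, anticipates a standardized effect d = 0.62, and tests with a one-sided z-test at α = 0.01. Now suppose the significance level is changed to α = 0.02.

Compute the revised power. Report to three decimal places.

Power ≈ 0.274

δ = d·√(n/2) = 0.62 × √(11/2) = 1.4540 (unchanged). New critical value: z_{0.02} = 2.054.
Revised power = P(Z > 2.054 − δ) = Φ(-0.600) = 0.2743.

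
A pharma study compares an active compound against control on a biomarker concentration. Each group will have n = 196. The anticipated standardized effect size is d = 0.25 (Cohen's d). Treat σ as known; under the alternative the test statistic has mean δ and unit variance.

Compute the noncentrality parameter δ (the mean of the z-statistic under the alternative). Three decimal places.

δ = d·√(n/2) = 0.25 × √(196/2) = 2.4749

δ ≈ 2.475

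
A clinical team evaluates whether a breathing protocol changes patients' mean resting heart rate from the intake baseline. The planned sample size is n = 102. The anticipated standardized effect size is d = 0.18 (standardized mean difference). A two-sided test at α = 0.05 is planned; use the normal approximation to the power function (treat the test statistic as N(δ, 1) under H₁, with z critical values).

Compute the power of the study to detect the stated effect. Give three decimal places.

Power ≈ 0.444

Noncentrality parameter: λ = d·√n = 0.18 × √102 = 1.8179
Two-sided α = 0.05 → critical value z_{0.025} = 1.960.
Power = Φ(λ − 1.960) + Φ(−λ − 1.960) = Φ(-0.142) + Φ(-3.778) = 0.4435 + 0.0001 = 0.4436.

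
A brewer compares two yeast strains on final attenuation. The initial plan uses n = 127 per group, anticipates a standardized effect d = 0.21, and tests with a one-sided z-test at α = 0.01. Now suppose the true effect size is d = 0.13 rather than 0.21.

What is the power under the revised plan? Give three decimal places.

With d = 0.13: δ = d·√(n/2) = 0.13 × √(127/2) = 1.0359. Critical value z_{0.01} = 2.326.
Revised power = P(Z > 2.326 − δ) = Φ(-1.290) = 0.0985.

Power ≈ 0.098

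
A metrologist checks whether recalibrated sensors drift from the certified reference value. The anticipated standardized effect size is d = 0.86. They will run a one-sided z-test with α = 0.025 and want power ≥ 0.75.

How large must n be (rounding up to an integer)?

Set Φ(δ − 1.960) = 0.75; then δ − 1.960 = Φ⁻¹(0.75) = 0.674, giving δ = 2.634.
δ = d·√n ⇒ n = (δ/d)² = (2.634 / 0.86)² = 9.38.
Round up to the next whole unit.

n = 10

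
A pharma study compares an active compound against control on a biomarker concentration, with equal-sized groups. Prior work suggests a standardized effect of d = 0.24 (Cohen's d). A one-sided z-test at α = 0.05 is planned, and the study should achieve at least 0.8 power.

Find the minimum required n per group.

Set Φ(δ − 1.645) = 0.8; then δ − 1.645 = Φ⁻¹(0.8) = 0.842, giving δ = 2.486.
δ = d·√(n/2) ⇒ n = 2(δ/d)² = 2 × (2.486 / 0.24)² = 214.67.
Round up to the next whole unit.

n = 215 per group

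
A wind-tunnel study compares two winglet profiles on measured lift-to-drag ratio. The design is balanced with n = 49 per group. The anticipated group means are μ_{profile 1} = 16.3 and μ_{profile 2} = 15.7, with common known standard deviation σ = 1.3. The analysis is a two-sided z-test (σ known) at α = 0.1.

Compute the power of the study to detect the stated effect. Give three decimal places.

Power ≈ 0.739

Standardized effect: d = |μ_{profile 1} − μ_{profile 2}| / σ = |16.3 − 15.7| / 1.3 = 0.4615
Noncentrality parameter: δ = d·√(n/2) = 0.4615 × √(49/2) = 2.2845
Two-sided α = 0.1 → critical value z_{0.05} = 1.645.
Power = Φ(δ − 1.645) + Φ(−δ − 1.645) = Φ(0.640) + Φ(-3.929) = 0.7388 + 0.0000 = 0.7388.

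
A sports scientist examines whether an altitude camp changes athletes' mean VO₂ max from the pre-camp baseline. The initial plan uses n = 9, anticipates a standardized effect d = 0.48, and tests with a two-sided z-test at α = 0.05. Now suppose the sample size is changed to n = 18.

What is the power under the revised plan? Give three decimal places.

Power ≈ 0.531

With n = 18: δ = d·√n = 0.48 × √18 = 2.0365. Critical value z_{0.025} = 1.960.
Revised power = Φ(δ − 1.960) + Φ(−δ − 1.960) = Φ(0.077) + Φ(-3.996) = 0.5305 + 0.0000 = 0.5305.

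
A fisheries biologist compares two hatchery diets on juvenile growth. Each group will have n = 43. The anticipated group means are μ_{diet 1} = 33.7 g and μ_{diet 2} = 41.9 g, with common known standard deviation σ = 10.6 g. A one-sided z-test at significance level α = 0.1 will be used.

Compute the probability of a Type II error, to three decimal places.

β ≈ 0.011

Standardized effect: d = |μ_{diet 1} − μ_{diet 2}| / σ = |33.7 − 41.9| / 10.6 = 0.7736
Noncentrality parameter: δ = d·√(n/2) = 0.7736 × √(43/2) = 3.5870
One-sided α = 0.1 → critical value z_{0.1} = 1.282.
Power = Φ(δ − 1.282) = Φ(2.305) = 0.9894.
Type II error: β = 1 − power = 1 − 0.9894 = 0.0106.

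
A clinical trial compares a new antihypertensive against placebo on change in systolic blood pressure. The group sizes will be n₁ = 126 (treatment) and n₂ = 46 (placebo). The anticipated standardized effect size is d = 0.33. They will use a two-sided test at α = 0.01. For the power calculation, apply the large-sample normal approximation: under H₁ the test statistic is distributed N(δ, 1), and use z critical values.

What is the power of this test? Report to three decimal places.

Power ≈ 0.255

Noncentrality parameter: λ = d / √(1/n₁ + 1/n₂) = 0.33 / √(1/126 + 1/46) = 1.9156
Two-sided α = 0.01 → critical value z_{0.005} = 2.576.
Power = Φ(λ − 2.576) + Φ(−λ − 2.576) = Φ(-0.660) + Φ(-4.491) = 0.2546 + 0.0000 = 0.2546.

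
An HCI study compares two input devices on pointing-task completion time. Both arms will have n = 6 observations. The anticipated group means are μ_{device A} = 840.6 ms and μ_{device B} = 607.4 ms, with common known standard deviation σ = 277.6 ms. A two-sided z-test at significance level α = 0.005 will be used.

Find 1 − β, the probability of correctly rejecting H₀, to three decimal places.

Power ≈ 0.088

Standardized effect: d = |μ_{device A} − μ_{device B}| / σ = |840.6 − 607.4| / 277.6 = 0.8401
Noncentrality parameter: λ = d·√(n/2) = 0.8401 × √(6/2) = 1.4550
Two-sided α = 0.005 → critical value z_{0.0025} = 2.807.
Power = Φ(λ − 2.807) + Φ(−λ − 2.807) = Φ(-1.352) + Φ(-4.262) = 0.0882 + 0.0000 = 0.0882.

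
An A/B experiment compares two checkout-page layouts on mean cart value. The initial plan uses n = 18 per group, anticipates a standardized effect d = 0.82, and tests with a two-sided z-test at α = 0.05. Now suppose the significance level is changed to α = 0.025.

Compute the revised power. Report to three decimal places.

δ = d·√(n/2) = 0.82 × √(18/2) = 2.4600 (unchanged). New critical value: z_{0.0125} = 2.241.
Revised power = Φ(δ − 2.241) + Φ(−δ − 2.241) = Φ(0.219) + Φ(-4.701) = 0.5865 + 0.0000 = 0.5865.

Power ≈ 0.587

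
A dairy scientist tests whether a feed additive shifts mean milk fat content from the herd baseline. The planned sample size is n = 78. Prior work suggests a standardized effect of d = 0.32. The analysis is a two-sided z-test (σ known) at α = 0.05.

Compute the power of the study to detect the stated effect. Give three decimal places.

Power ≈ 0.807

Noncentrality parameter: δ = d·√n = 0.32 × √78 = 2.8262
Critical value for a two-sided test at α = 0.05: z_{α/2} = 1.960.
Power = Φ(δ − 1.960) + Φ(−δ − 1.960) = Φ(0.866) + Φ(-4.786) = 0.8068 + 0.0000 = 0.8068.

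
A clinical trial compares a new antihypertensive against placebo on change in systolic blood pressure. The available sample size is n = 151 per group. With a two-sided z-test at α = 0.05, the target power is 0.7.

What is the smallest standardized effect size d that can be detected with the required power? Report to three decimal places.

d ≈ 0.286

Need Φ(δ − 1.960) = 0.7, so δ = 1.960 + 0.524 = 2.484.
(The second rejection-region term Φ(−δ − z_{α/2}) is negligible and dropped.)
δ = d·√(n/2) ⇒ d = δ/√(n/2) = 2.484/√(151/2) = 0.2859.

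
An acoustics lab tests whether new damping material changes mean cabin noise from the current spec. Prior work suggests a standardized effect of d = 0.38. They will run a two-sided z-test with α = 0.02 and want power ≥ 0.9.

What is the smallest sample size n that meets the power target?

n = 91

Set Φ(δ − 2.326) = 0.9; then δ − 2.326 = Φ⁻¹(0.9) = 1.282, giving δ = 3.608.
(Ignoring the negligible lower-tail rejection probability gives the usual closed-form inversion.)
δ = d·√n ⇒ n = (δ/d)² = (3.608 / 0.38)² = 90.15.
Rounding up, n = 91.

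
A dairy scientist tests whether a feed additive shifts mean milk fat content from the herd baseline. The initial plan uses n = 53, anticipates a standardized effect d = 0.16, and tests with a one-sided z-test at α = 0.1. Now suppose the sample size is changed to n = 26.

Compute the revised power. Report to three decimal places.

Power ≈ 0.321

With n = 26: δ = d·√n = 0.16 × √26 = 0.8158. Critical value z_{0.1} = 1.282.
Revised power = P(Z > 1.282 − δ) = Φ(-0.466) = 0.3207.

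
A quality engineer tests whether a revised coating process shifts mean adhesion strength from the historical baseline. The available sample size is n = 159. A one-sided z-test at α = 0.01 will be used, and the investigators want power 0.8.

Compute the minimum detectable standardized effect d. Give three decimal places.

Required noncentrality: δ = z_{0.01} + z_{0.20} = 2.326 + 0.842 = 3.168.
δ = d·√n ⇒ d = δ/√n = 3.168/√159 = 0.2512.

d ≈ 0.251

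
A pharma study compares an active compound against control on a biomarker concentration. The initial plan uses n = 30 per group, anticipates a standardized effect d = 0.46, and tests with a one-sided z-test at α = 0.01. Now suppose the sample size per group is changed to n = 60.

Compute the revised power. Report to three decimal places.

With n = 60 per group: δ = d·√(n/2) = 0.46 × √(60/2) = 2.5195. Critical value z_{0.01} = 2.326.
Revised power = Φ(δ − 2.326) = Φ(0.193) = 0.5766.

Power ≈ 0.577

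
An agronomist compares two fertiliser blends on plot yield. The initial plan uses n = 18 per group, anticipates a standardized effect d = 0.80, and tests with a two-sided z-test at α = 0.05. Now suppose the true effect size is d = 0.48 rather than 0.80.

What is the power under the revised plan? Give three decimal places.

Power ≈ 0.302

With d = 0.48: δ = d·√(n/2) = 0.48 × √(18/2) = 1.4400. Critical value z_{0.025} = 1.960.
Revised power = Φ(δ − 1.960) + Φ(−δ − 1.960) = Φ(-0.520) + Φ(-3.400) = 0.3015 + 0.0003 = 0.3019.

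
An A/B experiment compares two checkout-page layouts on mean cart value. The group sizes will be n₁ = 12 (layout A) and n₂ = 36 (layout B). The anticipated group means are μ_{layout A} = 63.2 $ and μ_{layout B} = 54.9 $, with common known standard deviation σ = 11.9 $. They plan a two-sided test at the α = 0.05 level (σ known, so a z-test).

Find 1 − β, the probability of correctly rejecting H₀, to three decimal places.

Standardized effect: d = |μ_{layout A} − μ_{layout B}| / σ = |63.2 − 54.9| / 11.9 = 0.6975
Noncentrality parameter: λ = d / √(1/n₁ + 1/n₂) = 0.6975 / √(1/12 + 1/36) = 2.0924
Two-sided α = 0.05 → critical value z_{0.025} = 1.960.
Power = Φ(λ − 1.960) + Φ(−λ − 1.960) = Φ(0.132) + Φ(-4.052) = 0.5527 + 0.0000 = 0.5527.

Power ≈ 0.553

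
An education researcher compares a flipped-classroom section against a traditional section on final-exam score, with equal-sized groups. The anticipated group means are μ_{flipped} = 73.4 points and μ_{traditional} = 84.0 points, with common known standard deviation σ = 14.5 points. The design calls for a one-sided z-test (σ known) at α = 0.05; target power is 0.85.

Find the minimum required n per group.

n = 27 per group

Standardized effect: d = |μ_{flipped} − μ_{traditional}| / σ = |73.4 − 84.0| / 14.5 = 0.7310
Set Φ(δ − 1.645) = 0.85; then δ − 1.645 = Φ⁻¹(0.85) = 1.036, giving δ = 2.681.
δ = d·√(n/2) ⇒ n = 2(δ/d)² = 2 × (2.681 / 0.7310)² = 26.91.
Rounding up, n = 27 per group.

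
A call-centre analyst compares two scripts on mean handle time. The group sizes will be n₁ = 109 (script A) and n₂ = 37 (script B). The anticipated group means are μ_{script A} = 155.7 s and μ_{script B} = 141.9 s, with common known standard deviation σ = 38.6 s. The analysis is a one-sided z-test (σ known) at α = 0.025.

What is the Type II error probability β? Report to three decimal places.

Standardized effect: d = |μ_{script A} − μ_{script B}| / σ = |155.7 − 141.9| / 38.6 = 0.3575
Noncentrality parameter: δ = d / √(1/n₁ + 1/n₂) = 0.3575 / √(1/109 + 1/37) = 1.8790
One-sided α = 0.025 → critical value z_{0.025} = 1.960.
Power = P(Z > 1.960 − δ) = Φ(-0.081) = 0.4677.
Type II error: β = 1 − power = 1 − 0.4677 = 0.5323.

β ≈ 0.532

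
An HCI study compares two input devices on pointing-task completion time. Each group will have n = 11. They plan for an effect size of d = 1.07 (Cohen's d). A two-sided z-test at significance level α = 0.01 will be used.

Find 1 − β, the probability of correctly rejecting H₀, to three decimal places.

Noncentrality parameter: λ = d·√(n/2) = 1.07 × √(11/2) = 2.5094
Critical value for a two-sided test at α = 0.01: z_{α/2} = 2.576.
Power = Φ(λ − 2.576) + Φ(−λ − 2.576) = Φ(-0.066) + Φ(-5.085) = 0.4735 + 0.0000 = 0.4735.

Power ≈ 0.474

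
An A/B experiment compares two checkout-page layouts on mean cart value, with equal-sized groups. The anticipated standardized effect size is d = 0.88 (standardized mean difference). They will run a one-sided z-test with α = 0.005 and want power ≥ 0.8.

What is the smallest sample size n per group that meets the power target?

n = 31 per group

Set Φ(δ − 2.576) = 0.8; then δ − 2.576 = Φ⁻¹(0.8) = 0.842, giving δ = 3.417.
δ = d·√(n/2) ⇒ n = 2(δ/d)² = 2 × (3.417 / 0.88)² = 30.16.
Rounding up, n = 31 per group.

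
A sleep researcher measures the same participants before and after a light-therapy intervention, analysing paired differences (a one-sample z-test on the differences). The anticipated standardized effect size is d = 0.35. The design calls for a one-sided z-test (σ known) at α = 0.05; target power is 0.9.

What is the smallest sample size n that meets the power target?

n = 70

For power 0.9 need Φ(δ − z_{0.05}) = 0.9, so δ = z_{0.05} + z_{0.10} = 1.645 + 1.282 = 2.926.
δ = d·√n ⇒ n = (δ/d)² = (2.926 / 0.35)² = 69.91.
Round up to the next whole unit.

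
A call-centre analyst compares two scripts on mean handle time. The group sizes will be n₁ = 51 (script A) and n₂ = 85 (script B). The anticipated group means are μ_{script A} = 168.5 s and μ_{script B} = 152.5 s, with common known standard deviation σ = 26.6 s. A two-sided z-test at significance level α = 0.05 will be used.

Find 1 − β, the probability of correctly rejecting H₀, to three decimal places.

Standardized effect: d = |μ_{script A} − μ_{script B}| / σ = |168.5 − 152.5| / 26.6 = 0.6015
Noncentrality parameter: δ = d / √(1/n₁ + 1/n₂) = 0.6015 / √(1/51 + 1/85) = 3.3960
Critical value for a two-sided test at α = 0.05: z_{α/2} = 1.960.
Power = Φ(δ − 1.960) + Φ(−δ − 1.960) = Φ(1.436) + Φ(-5.356) = 0.9245 + 0.0000 = 0.9245.

Power ≈ 0.924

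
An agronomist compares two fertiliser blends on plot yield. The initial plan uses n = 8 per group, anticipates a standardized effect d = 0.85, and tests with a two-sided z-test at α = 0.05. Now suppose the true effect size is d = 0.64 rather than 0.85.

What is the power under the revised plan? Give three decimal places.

With d = 0.64: δ = d·√(n/2) = 0.64 × √(8/2) = 1.2800. Critical value z_{0.025} = 1.960.
Revised power = Φ(δ − 1.960) + Φ(−δ − 1.960) = Φ(-0.680) + Φ(-3.240) = 0.2483 + 0.0006 = 0.2489.

Power ≈ 0.249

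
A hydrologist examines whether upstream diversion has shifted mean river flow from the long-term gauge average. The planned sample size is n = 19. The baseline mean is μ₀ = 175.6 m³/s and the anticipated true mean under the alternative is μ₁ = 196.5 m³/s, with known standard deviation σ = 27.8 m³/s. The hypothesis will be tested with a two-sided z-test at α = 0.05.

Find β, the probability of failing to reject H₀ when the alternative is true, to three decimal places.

Standardized effect: d = |μ₁ − μ₀| / σ = |196.5 − 175.6| / 27.8 = 0.7518
Noncentrality parameter: δ = d·√n = 0.7518 × √19 = 3.2770
Critical value for a two-sided test at α = 0.05: z_{α/2} = 1.960.
Power = Φ(δ − 1.960) + Φ(−δ − 1.960) = Φ(1.317) + Φ(-5.237) = 0.9061 + 0.0000 = 0.9061.
Type II error: β = 1 − power = 1 − 0.9061 = 0.0939.

β ≈ 0.094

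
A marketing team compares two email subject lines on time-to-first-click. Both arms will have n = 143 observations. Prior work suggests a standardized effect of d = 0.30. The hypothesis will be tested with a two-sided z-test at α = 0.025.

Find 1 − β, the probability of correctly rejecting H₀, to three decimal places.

Noncentrality parameter: δ = d·√(n/2) = 0.30 × √(143/2) = 2.5367
Critical value for a two-sided test at α = 0.025: z_{α/2} = 2.241.
Power = Φ(δ − 2.241) + Φ(−δ − 2.241) = Φ(0.295) + Φ(-4.778) = 0.6161 + 0.0000 = 0.6161.

Power ≈ 0.616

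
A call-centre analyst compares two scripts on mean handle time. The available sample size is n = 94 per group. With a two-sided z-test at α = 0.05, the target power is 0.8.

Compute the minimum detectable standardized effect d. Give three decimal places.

d ≈ 0.409

Need Φ(δ − 1.960) = 0.8, so δ = 1.960 + 0.842 = 2.802.
(Lower-tail contribution to power is negligible for δ > 0.)
δ = d·√(n/2) ⇒ d = δ/√(n/2) = 2.802/√(94/2) = 0.4087.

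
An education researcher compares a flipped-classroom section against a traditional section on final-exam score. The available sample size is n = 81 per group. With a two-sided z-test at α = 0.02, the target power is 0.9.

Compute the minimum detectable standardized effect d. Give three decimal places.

d ≈ 0.567

Need Φ(δ − 2.326) = 0.9, so δ = 2.326 + 1.282 = 3.608.
(Lower-tail contribution to power is negligible for δ > 0.)
δ = d·√(n/2) ⇒ d = δ/√(n/2) = 3.608/√(81/2) = 0.5669.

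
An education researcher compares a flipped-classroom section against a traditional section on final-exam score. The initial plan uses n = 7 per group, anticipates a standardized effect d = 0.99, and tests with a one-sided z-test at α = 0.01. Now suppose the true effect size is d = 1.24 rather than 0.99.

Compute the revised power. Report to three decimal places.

With d = 1.24: δ = d·√(n/2) = 1.24 × √(7/2) = 2.3198. Critical value z_{0.01} = 2.326.
Revised power = P(Z > 2.326 − δ) = Φ(-0.007) = 0.4974.

Power ≈ 0.497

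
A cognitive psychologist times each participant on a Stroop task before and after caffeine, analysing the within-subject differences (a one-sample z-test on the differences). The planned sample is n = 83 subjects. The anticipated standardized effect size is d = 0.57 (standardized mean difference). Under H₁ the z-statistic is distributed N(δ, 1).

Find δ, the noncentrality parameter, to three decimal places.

δ = d·√n = 0.57 × √83 = 5.1929

δ ≈ 5.193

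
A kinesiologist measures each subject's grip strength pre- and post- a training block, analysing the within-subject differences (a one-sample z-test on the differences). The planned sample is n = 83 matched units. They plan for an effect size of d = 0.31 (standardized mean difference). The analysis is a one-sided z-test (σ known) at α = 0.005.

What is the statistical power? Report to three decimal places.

Noncentrality parameter: δ = d·√n = 0.31 × √83 = 2.8242
One-sided α = 0.005 → critical value z_{0.005} = 2.576.
Power = Φ(δ − 2.576) = Φ(0.248) = 0.5981.

Power ≈ 0.598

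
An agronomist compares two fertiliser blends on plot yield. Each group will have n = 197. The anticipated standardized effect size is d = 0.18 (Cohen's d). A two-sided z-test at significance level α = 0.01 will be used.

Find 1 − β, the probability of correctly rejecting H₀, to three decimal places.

Noncentrality parameter: δ = d·√(n/2) = 0.18 × √(197/2) = 1.7864
Two-sided α = 0.01 → critical value z_{0.005} = 2.576.
Power = Φ(δ − 2.576) + Φ(−δ − 2.576) = Φ(-0.789) + Φ(-4.362) = 0.2149 + 0.0000 = 0.2150.

Power ≈ 0.215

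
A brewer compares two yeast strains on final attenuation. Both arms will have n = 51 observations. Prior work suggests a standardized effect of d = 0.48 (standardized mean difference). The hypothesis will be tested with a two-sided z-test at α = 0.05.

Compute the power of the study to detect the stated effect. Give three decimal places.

Power ≈ 0.679

Noncentrality parameter: δ = d·√(n/2) = 0.48 × √(51/2) = 2.4239
Critical value for a two-sided test at α = 0.05: z_{α/2} = 1.960.
Power = Φ(δ − 1.960) + Φ(−δ − 1.960) = Φ(0.464) + Φ(-4.384) = 0.6786 + 0.0000 = 0.6787.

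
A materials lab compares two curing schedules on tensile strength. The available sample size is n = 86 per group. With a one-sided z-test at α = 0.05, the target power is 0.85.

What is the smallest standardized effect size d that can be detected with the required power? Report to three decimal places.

Required noncentrality: δ = z_{0.05} + z_{0.15} = 1.645 + 1.036 = 2.681.
δ = d·√(n/2) ⇒ d = δ/√(n/2) = 2.681/√(86/2) = 0.4089.

d ≈ 0.409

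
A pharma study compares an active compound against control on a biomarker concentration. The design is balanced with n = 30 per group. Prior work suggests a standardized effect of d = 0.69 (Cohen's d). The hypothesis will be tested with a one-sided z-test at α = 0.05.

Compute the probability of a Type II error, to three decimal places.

β ≈ 0.152

Noncentrality parameter: δ = d·√(n/2) = 0.69 × √(30/2) = 2.6724
Critical value for a one-sided test at α = 0.05: z_α = 1.645.
Power = P(Z > 1.645 − δ) = Φ(1.028) = 0.8479.
Type II error: β = 1 − power = 1 − 0.8479 = 0.1521.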